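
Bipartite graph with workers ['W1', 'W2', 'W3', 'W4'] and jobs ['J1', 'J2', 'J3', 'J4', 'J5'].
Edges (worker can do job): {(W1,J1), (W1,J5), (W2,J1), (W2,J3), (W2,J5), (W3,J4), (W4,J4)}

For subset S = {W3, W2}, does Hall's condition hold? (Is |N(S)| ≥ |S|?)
Yes: |N(S)| = 4, |S| = 2

Subset S = {W3, W2}
Neighbors N(S) = {J1, J3, J4, J5}

|N(S)| = 4, |S| = 2
Hall's condition: |N(S)| ≥ |S| is satisfied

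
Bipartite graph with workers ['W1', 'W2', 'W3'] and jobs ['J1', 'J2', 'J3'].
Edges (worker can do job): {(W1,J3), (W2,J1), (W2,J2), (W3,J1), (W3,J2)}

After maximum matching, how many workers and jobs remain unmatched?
Unmatched: 0 workers, 0 jobs

Maximum matching size: 3
Workers: 3 total, 3 matched, 0 unmatched
Jobs: 3 total, 3 matched, 0 unmatched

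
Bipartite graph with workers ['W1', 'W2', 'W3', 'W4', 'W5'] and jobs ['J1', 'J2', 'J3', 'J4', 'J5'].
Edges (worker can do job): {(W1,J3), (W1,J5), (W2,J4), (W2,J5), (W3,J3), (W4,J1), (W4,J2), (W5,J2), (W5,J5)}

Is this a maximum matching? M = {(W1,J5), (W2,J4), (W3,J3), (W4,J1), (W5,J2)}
Yes, size 5 is maximum

Proposed matching has size 5.
Maximum matching size for this graph: 5.

This is a maximum matching.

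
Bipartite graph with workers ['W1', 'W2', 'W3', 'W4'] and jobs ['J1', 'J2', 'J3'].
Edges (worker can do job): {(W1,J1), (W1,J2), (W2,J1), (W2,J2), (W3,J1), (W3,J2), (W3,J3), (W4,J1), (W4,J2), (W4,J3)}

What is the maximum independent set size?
Maximum independent set = 4

By König's theorem:
- Min vertex cover = Max matching = 3
- Max independent set = Total vertices - Min vertex cover
- Max independent set = 7 - 3 = 4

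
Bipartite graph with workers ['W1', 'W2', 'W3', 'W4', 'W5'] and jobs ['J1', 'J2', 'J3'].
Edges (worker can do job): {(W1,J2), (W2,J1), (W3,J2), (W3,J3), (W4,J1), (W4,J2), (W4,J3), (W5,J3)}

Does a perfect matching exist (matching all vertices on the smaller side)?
Yes, perfect matching exists (size 3)

Perfect matching: {(W2,J1), (W3,J3), (W4,J2)}
All 3 vertices on the smaller side are matched.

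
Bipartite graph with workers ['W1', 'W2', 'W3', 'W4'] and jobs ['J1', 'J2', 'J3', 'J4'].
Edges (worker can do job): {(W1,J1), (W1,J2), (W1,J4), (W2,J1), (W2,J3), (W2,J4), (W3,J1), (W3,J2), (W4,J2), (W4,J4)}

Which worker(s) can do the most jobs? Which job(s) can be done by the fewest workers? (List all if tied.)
Most versatile: W1, W2 (3 jobs); Least covered: J3 (1 workers)

Worker degrees (jobs they can do): W1:3, W2:3, W3:2, W4:2
Job degrees (workers who can do it): J1:3, J2:3, J3:1, J4:3

Maximum worker degree is 3, achieved by: W1, W2
Minimum job degree is 1, achieved by: J3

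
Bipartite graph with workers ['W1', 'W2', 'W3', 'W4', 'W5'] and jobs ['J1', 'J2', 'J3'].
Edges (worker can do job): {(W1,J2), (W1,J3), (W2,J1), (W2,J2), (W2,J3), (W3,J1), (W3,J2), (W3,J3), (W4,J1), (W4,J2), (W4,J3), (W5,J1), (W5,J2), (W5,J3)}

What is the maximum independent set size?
Maximum independent set = 5

By König's theorem:
- Min vertex cover = Max matching = 3
- Max independent set = Total vertices - Min vertex cover
- Max independent set = 8 - 3 = 5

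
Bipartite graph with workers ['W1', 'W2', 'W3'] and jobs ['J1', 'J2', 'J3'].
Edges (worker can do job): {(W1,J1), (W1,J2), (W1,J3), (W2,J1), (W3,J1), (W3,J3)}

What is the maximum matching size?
Maximum matching size = 3

Maximum matching: {(W1,J2), (W2,J1), (W3,J3)}
Size: 3

This assigns 3 workers to 3 distinct jobs.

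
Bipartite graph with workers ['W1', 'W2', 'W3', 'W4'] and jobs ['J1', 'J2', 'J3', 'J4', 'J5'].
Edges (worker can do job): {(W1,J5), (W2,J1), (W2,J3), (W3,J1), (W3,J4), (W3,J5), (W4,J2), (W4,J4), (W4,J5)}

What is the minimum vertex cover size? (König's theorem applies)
Minimum vertex cover size = 4

By König's theorem: in bipartite graphs,
min vertex cover = max matching = 4

Maximum matching has size 4, so minimum vertex cover also has size 4.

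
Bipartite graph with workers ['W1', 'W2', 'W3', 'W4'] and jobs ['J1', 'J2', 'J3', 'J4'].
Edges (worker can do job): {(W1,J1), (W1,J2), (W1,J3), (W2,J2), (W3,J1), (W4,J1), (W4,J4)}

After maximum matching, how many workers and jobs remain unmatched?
Unmatched: 0 workers, 0 jobs

Maximum matching size: 4
Workers: 4 total, 4 matched, 0 unmatched
Jobs: 4 total, 4 matched, 0 unmatched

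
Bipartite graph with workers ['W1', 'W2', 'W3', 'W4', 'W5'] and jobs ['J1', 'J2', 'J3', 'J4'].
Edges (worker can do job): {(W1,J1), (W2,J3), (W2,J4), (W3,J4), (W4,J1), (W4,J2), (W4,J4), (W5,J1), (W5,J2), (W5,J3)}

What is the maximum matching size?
Maximum matching size = 4

Maximum matching: {(W1,J1), (W3,J4), (W4,J2), (W5,J3)}
Size: 4

This assigns 4 workers to 4 distinct jobs.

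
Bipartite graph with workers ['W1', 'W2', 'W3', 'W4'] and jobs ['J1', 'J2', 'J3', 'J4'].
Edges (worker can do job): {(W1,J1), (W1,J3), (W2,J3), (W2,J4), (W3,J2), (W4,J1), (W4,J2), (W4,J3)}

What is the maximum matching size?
Maximum matching size = 4

Maximum matching: {(W1,J1), (W2,J4), (W3,J2), (W4,J3)}
Size: 4

This assigns 4 workers to 4 distinct jobs.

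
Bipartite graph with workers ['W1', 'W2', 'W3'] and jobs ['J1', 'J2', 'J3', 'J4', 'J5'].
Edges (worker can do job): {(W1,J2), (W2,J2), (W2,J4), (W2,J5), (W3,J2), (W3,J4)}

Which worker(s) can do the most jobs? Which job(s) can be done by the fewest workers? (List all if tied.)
Most versatile: W2 (3 jobs); Least covered: J1, J3 (0 workers)

Worker degrees (jobs they can do): W1:1, W2:3, W3:2
Job degrees (workers who can do it): J1:0, J2:3, J3:0, J4:2, J5:1

Maximum worker degree is 3, achieved by: W2
Minimum job degree is 0, achieved by: J1, J3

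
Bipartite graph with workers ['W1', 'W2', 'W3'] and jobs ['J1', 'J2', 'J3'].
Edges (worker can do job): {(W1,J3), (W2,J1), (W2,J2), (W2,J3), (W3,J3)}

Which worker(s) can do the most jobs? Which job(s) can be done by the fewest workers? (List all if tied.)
Most versatile: W2 (3 jobs); Least covered: J1, J2 (1 workers)

Worker degrees (jobs they can do): W1:1, W2:3, W3:1
Job degrees (workers who can do it): J1:1, J2:1, J3:3

Maximum worker degree is 3, achieved by: W2
Minimum job degree is 1, achieved by: J1, J2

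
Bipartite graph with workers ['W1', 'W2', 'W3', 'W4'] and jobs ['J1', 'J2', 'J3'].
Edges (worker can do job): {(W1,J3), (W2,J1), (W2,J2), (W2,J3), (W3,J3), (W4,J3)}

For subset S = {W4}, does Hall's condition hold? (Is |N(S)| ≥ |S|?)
Yes: |N(S)| = 1, |S| = 1

Subset S = {W4}
Neighbors N(S) = {J3}

|N(S)| = 1, |S| = 1
Hall's condition: |N(S)| ≥ |S| is satisfied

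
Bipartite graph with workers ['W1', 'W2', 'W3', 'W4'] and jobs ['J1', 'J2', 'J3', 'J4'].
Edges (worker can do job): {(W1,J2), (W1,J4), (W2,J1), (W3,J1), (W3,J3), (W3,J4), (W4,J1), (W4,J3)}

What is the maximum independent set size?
Maximum independent set = 4

By König's theorem:
- Min vertex cover = Max matching = 4
- Max independent set = Total vertices - Min vertex cover
- Max independent set = 8 - 4 = 4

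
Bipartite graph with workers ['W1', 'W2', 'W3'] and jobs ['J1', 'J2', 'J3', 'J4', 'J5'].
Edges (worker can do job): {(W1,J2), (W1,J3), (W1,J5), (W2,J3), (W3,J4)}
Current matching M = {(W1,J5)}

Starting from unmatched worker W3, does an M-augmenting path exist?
Yes: W3 → J4

An M-augmenting path alternates non-matching / matching edges, starting and ending at unmatched vertices.
Path: W3 → J4
(J4 is unmatched in M, so the path is augmenting.)
Flipping edges along this path would increase |M| from 1 to 2.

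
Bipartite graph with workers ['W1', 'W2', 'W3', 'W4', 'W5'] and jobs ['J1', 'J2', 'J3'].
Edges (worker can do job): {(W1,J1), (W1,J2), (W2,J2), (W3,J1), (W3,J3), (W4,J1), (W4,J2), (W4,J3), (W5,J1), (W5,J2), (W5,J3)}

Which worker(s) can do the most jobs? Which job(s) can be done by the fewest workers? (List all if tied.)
Most versatile: W4, W5 (3 jobs); Least covered: J3 (3 workers)

Worker degrees (jobs they can do): W1:2, W2:1, W3:2, W4:3, W5:3
Job degrees (workers who can do it): J1:4, J2:4, J3:3

Maximum worker degree is 3, achieved by: W4, W5
Minimum job degree is 3, achieved by: J3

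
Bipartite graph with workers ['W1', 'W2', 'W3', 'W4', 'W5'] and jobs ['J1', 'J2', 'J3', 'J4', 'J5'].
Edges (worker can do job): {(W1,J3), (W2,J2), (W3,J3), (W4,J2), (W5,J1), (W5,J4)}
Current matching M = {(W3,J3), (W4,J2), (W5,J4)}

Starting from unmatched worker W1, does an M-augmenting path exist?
No augmenting path from W1

Alternating search from W1 reaches jobs: {J3}.
Every reachable job is already matched in M, and following those matched edges back to workers exposes no further unvisited jobs.
No M-augmenting path from W1 exists.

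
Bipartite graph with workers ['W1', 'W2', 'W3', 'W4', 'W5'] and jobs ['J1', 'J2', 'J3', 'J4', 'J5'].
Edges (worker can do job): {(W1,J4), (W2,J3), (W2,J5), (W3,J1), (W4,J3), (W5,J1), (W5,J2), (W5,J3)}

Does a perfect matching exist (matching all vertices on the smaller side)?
Yes, perfect matching exists (size 5)

Perfect matching: {(W1,J4), (W2,J5), (W3,J1), (W4,J3), (W5,J2)}
All 5 vertices on the smaller side are matched.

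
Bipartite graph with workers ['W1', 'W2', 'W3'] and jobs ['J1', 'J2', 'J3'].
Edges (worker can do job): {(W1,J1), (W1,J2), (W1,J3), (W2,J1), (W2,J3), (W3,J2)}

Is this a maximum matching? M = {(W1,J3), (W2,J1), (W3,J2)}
Yes, size 3 is maximum

Proposed matching has size 3.
Maximum matching size for this graph: 3.

This is a maximum matching.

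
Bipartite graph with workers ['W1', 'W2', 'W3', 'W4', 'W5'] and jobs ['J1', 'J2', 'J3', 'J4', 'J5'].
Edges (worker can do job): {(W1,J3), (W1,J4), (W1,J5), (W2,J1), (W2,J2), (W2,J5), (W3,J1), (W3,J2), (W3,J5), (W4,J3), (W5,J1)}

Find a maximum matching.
Matching: {(W1,J4), (W2,J2), (W3,J5), (W4,J3), (W5,J1)}

Maximum matching (size 5):
  W1 → J4
  W2 → J2
  W3 → J5
  W4 → J3
  W5 → J1

Each worker is assigned to at most one job, and each job to at most one worker.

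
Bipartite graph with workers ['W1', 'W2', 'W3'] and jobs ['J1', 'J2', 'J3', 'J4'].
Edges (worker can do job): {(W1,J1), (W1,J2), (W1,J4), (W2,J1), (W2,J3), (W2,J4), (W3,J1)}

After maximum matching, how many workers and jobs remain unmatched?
Unmatched: 0 workers, 1 jobs

Maximum matching size: 3
Workers: 3 total, 3 matched, 0 unmatched
Jobs: 4 total, 3 matched, 1 unmatched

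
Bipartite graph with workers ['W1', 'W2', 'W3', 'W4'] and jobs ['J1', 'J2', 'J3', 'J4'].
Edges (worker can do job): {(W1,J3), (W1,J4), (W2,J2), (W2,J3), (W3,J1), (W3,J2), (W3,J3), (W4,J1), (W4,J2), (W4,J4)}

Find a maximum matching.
Matching: {(W1,J4), (W2,J2), (W3,J3), (W4,J1)}

Maximum matching (size 4):
  W1 → J4
  W2 → J2
  W3 → J3
  W4 → J1

Each worker is assigned to at most one job, and each job to at most one worker.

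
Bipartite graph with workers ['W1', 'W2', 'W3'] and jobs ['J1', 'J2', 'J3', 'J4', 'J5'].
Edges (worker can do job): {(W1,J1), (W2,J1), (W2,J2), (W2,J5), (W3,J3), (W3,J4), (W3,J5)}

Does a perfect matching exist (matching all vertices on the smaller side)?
Yes, perfect matching exists (size 3)

Perfect matching: {(W1,J1), (W2,J2), (W3,J5)}
All 3 vertices on the smaller side are matched.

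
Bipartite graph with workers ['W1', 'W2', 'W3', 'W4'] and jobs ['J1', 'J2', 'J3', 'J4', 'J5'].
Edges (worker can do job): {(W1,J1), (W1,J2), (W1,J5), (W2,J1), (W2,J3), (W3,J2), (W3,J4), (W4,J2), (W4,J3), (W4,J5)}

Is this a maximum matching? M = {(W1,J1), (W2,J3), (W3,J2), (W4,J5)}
Yes, size 4 is maximum

Proposed matching has size 4.
Maximum matching size for this graph: 4.

This is a maximum matching.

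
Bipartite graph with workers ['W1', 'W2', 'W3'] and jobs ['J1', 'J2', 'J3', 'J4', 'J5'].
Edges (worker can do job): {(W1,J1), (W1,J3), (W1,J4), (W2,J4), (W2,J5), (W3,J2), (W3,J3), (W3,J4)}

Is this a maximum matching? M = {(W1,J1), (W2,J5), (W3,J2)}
Yes, size 3 is maximum

Proposed matching has size 3.
Maximum matching size for this graph: 3.

This is a maximum matching.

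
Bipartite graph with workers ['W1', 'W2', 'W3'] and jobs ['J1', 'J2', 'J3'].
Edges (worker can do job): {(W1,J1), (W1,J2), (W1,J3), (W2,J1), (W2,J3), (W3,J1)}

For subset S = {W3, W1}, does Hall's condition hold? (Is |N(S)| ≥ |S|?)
Yes: |N(S)| = 3, |S| = 2

Subset S = {W3, W1}
Neighbors N(S) = {J1, J2, J3}

|N(S)| = 3, |S| = 2
Hall's condition: |N(S)| ≥ |S| is satisfied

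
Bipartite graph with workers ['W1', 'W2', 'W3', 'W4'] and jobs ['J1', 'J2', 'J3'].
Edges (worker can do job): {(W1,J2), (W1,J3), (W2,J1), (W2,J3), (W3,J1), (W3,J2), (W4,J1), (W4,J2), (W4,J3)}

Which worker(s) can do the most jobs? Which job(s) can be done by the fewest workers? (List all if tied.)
Most versatile: W4 (3 jobs); Least covered: J1, J2, J3 (3 workers)

Worker degrees (jobs they can do): W1:2, W2:2, W3:2, W4:3
Job degrees (workers who can do it): J1:3, J2:3, J3:3

Maximum worker degree is 3, achieved by: W4
Minimum job degree is 3, achieved by: J1, J2, J3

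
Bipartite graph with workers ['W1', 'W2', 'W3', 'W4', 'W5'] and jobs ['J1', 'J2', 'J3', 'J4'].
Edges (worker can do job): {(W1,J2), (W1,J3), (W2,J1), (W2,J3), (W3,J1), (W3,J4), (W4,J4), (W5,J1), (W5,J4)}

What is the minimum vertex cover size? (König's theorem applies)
Minimum vertex cover size = 4

By König's theorem: in bipartite graphs,
min vertex cover = max matching = 4

Maximum matching has size 4, so minimum vertex cover also has size 4.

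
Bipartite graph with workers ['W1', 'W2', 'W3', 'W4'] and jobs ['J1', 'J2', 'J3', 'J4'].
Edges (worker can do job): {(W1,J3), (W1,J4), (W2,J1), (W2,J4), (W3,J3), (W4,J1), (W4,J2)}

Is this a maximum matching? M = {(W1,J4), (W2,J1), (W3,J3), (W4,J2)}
Yes, size 4 is maximum

Proposed matching has size 4.
Maximum matching size for this graph: 4.

This is a maximum matching.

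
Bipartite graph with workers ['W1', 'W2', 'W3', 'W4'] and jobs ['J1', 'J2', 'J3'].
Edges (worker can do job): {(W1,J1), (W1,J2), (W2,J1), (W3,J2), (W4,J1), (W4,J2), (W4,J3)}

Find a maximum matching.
Matching: {(W1,J1), (W3,J2), (W4,J3)}

Maximum matching (size 3):
  W1 → J1
  W3 → J2
  W4 → J3

Each worker is assigned to at most one job, and each job to at most one worker.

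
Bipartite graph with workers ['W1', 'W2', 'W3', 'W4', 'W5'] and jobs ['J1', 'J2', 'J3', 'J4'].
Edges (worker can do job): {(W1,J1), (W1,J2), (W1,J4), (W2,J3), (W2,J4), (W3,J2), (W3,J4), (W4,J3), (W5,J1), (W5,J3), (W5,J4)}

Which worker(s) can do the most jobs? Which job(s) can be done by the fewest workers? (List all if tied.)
Most versatile: W1, W5 (3 jobs); Least covered: J1, J2 (2 workers)

Worker degrees (jobs they can do): W1:3, W2:2, W3:2, W4:1, W5:3
Job degrees (workers who can do it): J1:2, J2:2, J3:3, J4:4

Maximum worker degree is 3, achieved by: W1, W5
Minimum job degree is 2, achieved by: J1, J2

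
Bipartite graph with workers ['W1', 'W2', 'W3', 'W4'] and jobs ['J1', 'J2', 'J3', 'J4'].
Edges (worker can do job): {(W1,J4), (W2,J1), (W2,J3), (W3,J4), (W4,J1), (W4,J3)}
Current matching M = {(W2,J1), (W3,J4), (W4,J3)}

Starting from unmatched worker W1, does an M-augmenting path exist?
No augmenting path from W1

Alternating search from W1 reaches jobs: {J4}.
Every reachable job is already matched in M, and following those matched edges back to workers exposes no further unvisited jobs.
No M-augmenting path from W1 exists.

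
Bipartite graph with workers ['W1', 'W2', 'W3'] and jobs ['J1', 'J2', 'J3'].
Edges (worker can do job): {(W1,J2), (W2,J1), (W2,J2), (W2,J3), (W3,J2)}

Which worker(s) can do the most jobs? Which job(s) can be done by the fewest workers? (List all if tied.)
Most versatile: W2 (3 jobs); Least covered: J1, J3 (1 workers)

Worker degrees (jobs they can do): W1:1, W2:3, W3:1
Job degrees (workers who can do it): J1:1, J2:3, J3:1

Maximum worker degree is 3, achieved by: W2
Minimum job degree is 1, achieved by: J1, J3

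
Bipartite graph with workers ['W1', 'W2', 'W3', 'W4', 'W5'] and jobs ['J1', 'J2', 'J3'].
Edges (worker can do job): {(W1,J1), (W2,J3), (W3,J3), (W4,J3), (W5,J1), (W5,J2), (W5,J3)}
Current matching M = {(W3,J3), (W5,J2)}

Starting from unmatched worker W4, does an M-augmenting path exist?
No augmenting path from W4

Alternating search from W4 reaches jobs: {J3}.
Every reachable job is already matched in M, and following those matched edges back to workers exposes no further unvisited jobs.
No M-augmenting path from W4 exists.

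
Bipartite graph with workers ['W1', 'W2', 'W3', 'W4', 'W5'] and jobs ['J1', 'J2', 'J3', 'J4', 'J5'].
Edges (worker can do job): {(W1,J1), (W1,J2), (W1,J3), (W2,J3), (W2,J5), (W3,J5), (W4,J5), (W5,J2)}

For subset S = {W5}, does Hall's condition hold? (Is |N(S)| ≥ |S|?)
Yes: |N(S)| = 1, |S| = 1

Subset S = {W5}
Neighbors N(S) = {J2}

|N(S)| = 1, |S| = 1
Hall's condition: |N(S)| ≥ |S| is satisfied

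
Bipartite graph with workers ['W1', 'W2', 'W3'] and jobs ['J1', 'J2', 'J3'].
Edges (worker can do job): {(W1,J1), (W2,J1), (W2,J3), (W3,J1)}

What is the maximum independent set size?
Maximum independent set = 4

By König's theorem:
- Min vertex cover = Max matching = 2
- Max independent set = Total vertices - Min vertex cover
- Max independent set = 6 - 2 = 4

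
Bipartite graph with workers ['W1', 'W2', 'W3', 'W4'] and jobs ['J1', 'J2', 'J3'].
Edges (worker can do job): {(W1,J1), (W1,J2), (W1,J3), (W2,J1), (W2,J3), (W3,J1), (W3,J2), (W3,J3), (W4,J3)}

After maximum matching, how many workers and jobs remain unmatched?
Unmatched: 1 workers, 0 jobs

Maximum matching size: 3
Workers: 4 total, 3 matched, 1 unmatched
Jobs: 3 total, 3 matched, 0 unmatched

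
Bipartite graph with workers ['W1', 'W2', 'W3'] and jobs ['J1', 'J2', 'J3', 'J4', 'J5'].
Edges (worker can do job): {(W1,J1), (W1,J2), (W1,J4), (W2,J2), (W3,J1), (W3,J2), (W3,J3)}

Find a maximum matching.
Matching: {(W1,J4), (W2,J2), (W3,J3)}

Maximum matching (size 3):
  W1 → J4
  W2 → J2
  W3 → J3

Each worker is assigned to at most one job, and each job to at most one worker.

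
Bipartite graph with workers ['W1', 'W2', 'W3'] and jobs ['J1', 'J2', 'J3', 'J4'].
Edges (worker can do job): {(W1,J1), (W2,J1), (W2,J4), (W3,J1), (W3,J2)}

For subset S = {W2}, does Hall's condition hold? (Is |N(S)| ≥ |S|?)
Yes: |N(S)| = 2, |S| = 1

Subset S = {W2}
Neighbors N(S) = {J1, J4}

|N(S)| = 2, |S| = 1
Hall's condition: |N(S)| ≥ |S| is satisfied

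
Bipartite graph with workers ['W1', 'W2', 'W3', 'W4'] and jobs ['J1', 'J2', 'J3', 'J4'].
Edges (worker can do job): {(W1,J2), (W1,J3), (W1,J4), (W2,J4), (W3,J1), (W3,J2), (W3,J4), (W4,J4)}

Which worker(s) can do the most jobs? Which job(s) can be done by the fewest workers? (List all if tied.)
Most versatile: W1, W3 (3 jobs); Least covered: J1, J3 (1 workers)

Worker degrees (jobs they can do): W1:3, W2:1, W3:3, W4:1
Job degrees (workers who can do it): J1:1, J2:2, J3:1, J4:4

Maximum worker degree is 3, achieved by: W1, W3
Minimum job degree is 1, achieved by: J1, J3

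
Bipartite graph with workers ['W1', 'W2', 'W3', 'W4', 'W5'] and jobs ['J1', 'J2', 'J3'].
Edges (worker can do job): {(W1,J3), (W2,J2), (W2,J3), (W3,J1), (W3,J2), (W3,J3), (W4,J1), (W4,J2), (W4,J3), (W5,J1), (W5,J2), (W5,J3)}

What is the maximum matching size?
Maximum matching size = 3

Maximum matching: {(W3,J3), (W4,J2), (W5,J1)}
Size: 3

This assigns 3 workers to 3 distinct jobs.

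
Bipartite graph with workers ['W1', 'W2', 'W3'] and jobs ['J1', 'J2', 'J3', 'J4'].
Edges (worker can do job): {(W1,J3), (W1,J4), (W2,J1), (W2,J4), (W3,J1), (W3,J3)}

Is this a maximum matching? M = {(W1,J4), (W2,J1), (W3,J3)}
Yes, size 3 is maximum

Proposed matching has size 3.
Maximum matching size for this graph: 3.

This is a maximum matching.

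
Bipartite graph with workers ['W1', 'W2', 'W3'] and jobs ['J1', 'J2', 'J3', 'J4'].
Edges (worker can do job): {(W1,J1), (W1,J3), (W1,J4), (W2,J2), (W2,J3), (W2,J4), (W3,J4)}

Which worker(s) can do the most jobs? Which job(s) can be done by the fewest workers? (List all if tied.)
Most versatile: W1, W2 (3 jobs); Least covered: J1, J2 (1 workers)

Worker degrees (jobs they can do): W1:3, W2:3, W3:1
Job degrees (workers who can do it): J1:1, J2:1, J3:2, J4:3

Maximum worker degree is 3, achieved by: W1, W2
Minimum job degree is 1, achieved by: J1, J2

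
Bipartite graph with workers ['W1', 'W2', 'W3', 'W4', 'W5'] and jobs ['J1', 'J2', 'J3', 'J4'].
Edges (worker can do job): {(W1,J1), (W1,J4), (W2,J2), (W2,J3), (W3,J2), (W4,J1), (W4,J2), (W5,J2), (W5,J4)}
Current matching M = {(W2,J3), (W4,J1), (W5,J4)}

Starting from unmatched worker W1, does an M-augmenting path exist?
Yes: W1 → J1 → W4 → J2

An M-augmenting path alternates non-matching / matching edges, starting and ending at unmatched vertices.
Path: W1 → J1 → W4 → J2
(J2 is unmatched in M, so the path is augmenting.)
Flipping edges along this path would increase |M| from 3 to 4.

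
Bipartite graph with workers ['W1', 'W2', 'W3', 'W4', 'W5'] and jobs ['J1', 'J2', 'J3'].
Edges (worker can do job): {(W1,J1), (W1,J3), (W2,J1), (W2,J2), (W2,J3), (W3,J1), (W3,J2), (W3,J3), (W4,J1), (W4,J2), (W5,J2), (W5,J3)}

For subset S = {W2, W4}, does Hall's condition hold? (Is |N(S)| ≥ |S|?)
Yes: |N(S)| = 3, |S| = 2

Subset S = {W2, W4}
Neighbors N(S) = {J1, J2, J3}

|N(S)| = 3, |S| = 2
Hall's condition: |N(S)| ≥ |S| is satisfied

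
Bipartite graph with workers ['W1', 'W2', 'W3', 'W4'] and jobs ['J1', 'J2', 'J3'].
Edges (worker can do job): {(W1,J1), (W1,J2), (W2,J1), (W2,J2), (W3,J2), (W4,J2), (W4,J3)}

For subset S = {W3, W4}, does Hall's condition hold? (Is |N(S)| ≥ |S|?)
Yes: |N(S)| = 2, |S| = 2

Subset S = {W3, W4}
Neighbors N(S) = {J2, J3}

|N(S)| = 2, |S| = 2
Hall's condition: |N(S)| ≥ |S| is satisfied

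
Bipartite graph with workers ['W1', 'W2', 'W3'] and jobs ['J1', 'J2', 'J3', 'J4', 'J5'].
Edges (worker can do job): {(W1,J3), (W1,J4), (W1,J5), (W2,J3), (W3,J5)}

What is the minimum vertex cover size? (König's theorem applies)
Minimum vertex cover size = 3

By König's theorem: in bipartite graphs,
min vertex cover = max matching = 3

Maximum matching has size 3, so minimum vertex cover also has size 3.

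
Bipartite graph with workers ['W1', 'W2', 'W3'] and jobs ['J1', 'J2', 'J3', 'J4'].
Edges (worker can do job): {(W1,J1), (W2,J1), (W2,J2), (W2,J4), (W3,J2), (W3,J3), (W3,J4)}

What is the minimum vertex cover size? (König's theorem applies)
Minimum vertex cover size = 3

By König's theorem: in bipartite graphs,
min vertex cover = max matching = 3

Maximum matching has size 3, so minimum vertex cover also has size 3.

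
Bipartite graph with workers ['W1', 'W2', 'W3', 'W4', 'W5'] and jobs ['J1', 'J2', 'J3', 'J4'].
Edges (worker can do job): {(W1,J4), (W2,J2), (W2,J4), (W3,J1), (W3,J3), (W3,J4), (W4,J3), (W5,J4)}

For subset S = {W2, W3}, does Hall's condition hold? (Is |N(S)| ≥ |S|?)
Yes: |N(S)| = 4, |S| = 2

Subset S = {W2, W3}
Neighbors N(S) = {J1, J2, J3, J4}

|N(S)| = 4, |S| = 2
Hall's condition: |N(S)| ≥ |S| is satisfied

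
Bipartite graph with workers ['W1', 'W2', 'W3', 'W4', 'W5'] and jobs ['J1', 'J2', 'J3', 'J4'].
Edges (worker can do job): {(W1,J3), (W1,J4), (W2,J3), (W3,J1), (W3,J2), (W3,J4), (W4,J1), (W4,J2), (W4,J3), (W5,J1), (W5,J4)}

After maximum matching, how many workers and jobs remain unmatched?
Unmatched: 1 workers, 0 jobs

Maximum matching size: 4
Workers: 5 total, 4 matched, 1 unmatched
Jobs: 4 total, 4 matched, 0 unmatched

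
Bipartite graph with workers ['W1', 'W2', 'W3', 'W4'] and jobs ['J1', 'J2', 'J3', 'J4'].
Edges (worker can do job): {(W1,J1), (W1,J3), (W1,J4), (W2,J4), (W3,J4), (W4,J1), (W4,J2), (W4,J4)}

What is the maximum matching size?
Maximum matching size = 3

Maximum matching: {(W1,J3), (W3,J4), (W4,J2)}
Size: 3

This assigns 3 workers to 3 distinct jobs.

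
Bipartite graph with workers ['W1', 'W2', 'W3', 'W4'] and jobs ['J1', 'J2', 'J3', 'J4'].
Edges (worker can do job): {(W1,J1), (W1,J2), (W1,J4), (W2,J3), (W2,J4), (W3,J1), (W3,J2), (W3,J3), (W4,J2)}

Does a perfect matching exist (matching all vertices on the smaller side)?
Yes, perfect matching exists (size 4)

Perfect matching: {(W1,J4), (W2,J3), (W3,J1), (W4,J2)}
All 4 vertices on the smaller side are matched.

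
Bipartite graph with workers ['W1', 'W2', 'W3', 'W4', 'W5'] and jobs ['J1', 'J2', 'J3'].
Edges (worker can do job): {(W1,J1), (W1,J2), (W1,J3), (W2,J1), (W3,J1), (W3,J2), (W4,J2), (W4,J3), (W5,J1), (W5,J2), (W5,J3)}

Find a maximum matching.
Matching: {(W3,J2), (W4,J3), (W5,J1)}

Maximum matching (size 3):
  W3 → J2
  W4 → J3
  W5 → J1

Each worker is assigned to at most one job, and each job to at most one worker.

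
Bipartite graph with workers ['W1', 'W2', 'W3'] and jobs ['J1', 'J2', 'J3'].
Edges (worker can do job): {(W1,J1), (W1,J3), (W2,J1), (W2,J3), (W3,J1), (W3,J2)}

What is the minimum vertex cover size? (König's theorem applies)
Minimum vertex cover size = 3

By König's theorem: in bipartite graphs,
min vertex cover = max matching = 3

Maximum matching has size 3, so minimum vertex cover also has size 3.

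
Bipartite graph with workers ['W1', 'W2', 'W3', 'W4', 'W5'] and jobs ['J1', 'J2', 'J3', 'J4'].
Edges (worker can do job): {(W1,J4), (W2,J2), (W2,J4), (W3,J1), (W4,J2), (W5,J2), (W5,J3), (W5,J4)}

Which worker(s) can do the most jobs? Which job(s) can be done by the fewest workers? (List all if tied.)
Most versatile: W5 (3 jobs); Least covered: J1, J3 (1 workers)

Worker degrees (jobs they can do): W1:1, W2:2, W3:1, W4:1, W5:3
Job degrees (workers who can do it): J1:1, J2:3, J3:1, J4:3

Maximum worker degree is 3, achieved by: W5
Minimum job degree is 1, achieved by: J1, J3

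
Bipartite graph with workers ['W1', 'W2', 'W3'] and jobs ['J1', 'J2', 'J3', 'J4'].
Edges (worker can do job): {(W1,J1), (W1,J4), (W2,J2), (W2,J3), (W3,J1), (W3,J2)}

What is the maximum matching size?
Maximum matching size = 3

Maximum matching: {(W1,J4), (W2,J3), (W3,J1)}
Size: 3

This assigns 3 workers to 3 distinct jobs.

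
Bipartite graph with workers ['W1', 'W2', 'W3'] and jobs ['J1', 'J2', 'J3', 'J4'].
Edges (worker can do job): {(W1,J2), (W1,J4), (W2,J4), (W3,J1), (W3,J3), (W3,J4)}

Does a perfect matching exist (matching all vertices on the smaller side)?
Yes, perfect matching exists (size 3)

Perfect matching: {(W1,J2), (W2,J4), (W3,J3)}
All 3 vertices on the smaller side are matched.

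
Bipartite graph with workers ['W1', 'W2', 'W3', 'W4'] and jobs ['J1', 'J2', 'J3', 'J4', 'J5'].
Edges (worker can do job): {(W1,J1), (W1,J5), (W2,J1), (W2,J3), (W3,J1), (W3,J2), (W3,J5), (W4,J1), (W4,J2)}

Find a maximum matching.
Matching: {(W1,J1), (W2,J3), (W3,J5), (W4,J2)}

Maximum matching (size 4):
  W1 → J1
  W2 → J3
  W3 → J5
  W4 → J2

Each worker is assigned to at most one job, and each job to at most one worker.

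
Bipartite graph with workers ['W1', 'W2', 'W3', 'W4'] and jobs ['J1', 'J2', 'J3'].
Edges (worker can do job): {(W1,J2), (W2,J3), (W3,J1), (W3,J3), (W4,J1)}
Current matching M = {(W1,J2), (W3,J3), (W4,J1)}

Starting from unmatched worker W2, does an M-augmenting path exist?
No augmenting path from W2

Alternating search from W2 reaches jobs: {J1, J3}.
Every reachable job is already matched in M, and following those matched edges back to workers exposes no further unvisited jobs.
No M-augmenting path from W2 exists.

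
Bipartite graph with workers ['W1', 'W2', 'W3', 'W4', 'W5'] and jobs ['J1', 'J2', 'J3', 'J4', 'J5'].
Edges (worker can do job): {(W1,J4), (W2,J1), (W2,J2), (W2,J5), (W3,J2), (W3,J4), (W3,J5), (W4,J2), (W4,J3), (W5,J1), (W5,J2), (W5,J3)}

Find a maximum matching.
Matching: {(W1,J4), (W2,J1), (W3,J5), (W4,J2), (W5,J3)}

Maximum matching (size 5):
  W1 → J4
  W2 → J1
  W3 → J5
  W4 → J2
  W5 → J3

Each worker is assigned to at most one job, and each job to at most one worker.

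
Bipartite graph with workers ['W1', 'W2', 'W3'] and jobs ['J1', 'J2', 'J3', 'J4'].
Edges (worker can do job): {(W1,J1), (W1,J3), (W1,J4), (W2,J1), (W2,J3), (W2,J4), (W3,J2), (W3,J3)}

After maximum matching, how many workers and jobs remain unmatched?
Unmatched: 0 workers, 1 jobs

Maximum matching size: 3
Workers: 3 total, 3 matched, 0 unmatched
Jobs: 4 total, 3 matched, 1 unmatched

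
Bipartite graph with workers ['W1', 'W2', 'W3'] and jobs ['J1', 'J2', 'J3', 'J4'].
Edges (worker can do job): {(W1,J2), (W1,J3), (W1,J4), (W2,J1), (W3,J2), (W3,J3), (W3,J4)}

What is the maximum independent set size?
Maximum independent set = 4

By König's theorem:
- Min vertex cover = Max matching = 3
- Max independent set = Total vertices - Min vertex cover
- Max independent set = 7 - 3 = 4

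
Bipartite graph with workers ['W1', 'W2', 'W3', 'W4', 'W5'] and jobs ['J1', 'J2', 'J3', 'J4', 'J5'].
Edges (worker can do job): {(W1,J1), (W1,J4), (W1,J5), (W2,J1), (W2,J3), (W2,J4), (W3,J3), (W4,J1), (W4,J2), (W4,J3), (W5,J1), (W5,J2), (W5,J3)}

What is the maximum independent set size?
Maximum independent set = 5

By König's theorem:
- Min vertex cover = Max matching = 5
- Max independent set = Total vertices - Min vertex cover
- Max independent set = 10 - 5 = 5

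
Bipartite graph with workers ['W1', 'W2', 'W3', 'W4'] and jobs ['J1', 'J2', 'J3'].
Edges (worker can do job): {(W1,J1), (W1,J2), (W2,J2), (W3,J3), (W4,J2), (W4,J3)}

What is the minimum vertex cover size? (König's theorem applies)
Minimum vertex cover size = 3

By König's theorem: in bipartite graphs,
min vertex cover = max matching = 3

Maximum matching has size 3, so minimum vertex cover also has size 3.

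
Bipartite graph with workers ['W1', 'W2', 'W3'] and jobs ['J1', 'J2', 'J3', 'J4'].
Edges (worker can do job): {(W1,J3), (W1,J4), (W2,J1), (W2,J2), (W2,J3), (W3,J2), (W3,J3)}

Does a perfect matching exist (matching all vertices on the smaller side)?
Yes, perfect matching exists (size 3)

Perfect matching: {(W1,J4), (W2,J3), (W3,J2)}
All 3 vertices on the smaller side are matched.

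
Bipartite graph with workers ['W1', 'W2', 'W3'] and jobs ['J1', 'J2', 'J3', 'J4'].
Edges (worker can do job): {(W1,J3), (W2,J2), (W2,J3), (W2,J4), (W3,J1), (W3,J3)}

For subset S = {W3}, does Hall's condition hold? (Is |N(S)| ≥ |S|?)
Yes: |N(S)| = 2, |S| = 1

Subset S = {W3}
Neighbors N(S) = {J1, J3}

|N(S)| = 2, |S| = 1
Hall's condition: |N(S)| ≥ |S| is satisfied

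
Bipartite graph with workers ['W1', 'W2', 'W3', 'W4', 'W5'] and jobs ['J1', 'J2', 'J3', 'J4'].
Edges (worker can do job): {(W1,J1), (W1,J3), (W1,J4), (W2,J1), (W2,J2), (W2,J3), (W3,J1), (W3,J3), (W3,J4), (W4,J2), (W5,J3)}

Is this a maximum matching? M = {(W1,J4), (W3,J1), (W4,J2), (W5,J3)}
Yes, size 4 is maximum

Proposed matching has size 4.
Maximum matching size for this graph: 4.

This is a maximum matching.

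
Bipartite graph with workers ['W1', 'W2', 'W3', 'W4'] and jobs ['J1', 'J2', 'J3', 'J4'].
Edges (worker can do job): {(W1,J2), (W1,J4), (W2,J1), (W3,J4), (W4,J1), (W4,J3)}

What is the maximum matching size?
Maximum matching size = 4

Maximum matching: {(W1,J2), (W2,J1), (W3,J4), (W4,J3)}
Size: 4

This assigns 4 workers to 4 distinct jobs.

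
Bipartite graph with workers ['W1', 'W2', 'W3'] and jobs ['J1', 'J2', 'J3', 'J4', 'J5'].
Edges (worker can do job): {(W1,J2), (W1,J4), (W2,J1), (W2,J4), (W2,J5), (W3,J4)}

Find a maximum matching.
Matching: {(W1,J2), (W2,J1), (W3,J4)}

Maximum matching (size 3):
  W1 → J2
  W2 → J1
  W3 → J4

Each worker is assigned to at most one job, and each job to at most one worker.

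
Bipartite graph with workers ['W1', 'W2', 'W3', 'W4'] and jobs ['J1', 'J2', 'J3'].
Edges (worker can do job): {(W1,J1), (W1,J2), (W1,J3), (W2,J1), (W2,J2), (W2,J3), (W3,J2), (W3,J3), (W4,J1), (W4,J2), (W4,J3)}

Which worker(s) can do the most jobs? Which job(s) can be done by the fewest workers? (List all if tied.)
Most versatile: W1, W2, W4 (3 jobs); Least covered: J1 (3 workers)

Worker degrees (jobs they can do): W1:3, W2:3, W3:2, W4:3
Job degrees (workers who can do it): J1:3, J2:4, J3:4

Maximum worker degree is 3, achieved by: W1, W2, W4
Minimum job degree is 3, achieved by: J1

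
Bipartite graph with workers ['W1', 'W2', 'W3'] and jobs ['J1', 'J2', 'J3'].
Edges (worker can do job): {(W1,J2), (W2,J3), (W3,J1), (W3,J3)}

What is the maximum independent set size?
Maximum independent set = 3

By König's theorem:
- Min vertex cover = Max matching = 3
- Max independent set = Total vertices - Min vertex cover
- Max independent set = 6 - 3 = 3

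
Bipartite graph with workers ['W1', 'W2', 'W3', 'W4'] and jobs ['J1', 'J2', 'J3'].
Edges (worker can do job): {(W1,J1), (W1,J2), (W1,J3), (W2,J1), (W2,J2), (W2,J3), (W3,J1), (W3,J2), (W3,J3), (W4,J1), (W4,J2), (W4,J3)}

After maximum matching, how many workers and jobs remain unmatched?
Unmatched: 1 workers, 0 jobs

Maximum matching size: 3
Workers: 4 total, 3 matched, 1 unmatched
Jobs: 3 total, 3 matched, 0 unmatched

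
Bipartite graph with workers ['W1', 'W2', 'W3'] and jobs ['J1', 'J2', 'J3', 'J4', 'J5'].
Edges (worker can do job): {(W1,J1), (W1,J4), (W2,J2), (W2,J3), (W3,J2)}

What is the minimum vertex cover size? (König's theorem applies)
Minimum vertex cover size = 3

By König's theorem: in bipartite graphs,
min vertex cover = max matching = 3

Maximum matching has size 3, so minimum vertex cover also has size 3.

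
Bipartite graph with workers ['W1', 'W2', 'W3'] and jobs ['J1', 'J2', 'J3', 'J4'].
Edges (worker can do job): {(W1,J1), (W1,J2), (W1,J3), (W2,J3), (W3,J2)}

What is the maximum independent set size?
Maximum independent set = 4

By König's theorem:
- Min vertex cover = Max matching = 3
- Max independent set = Total vertices - Min vertex cover
- Max independent set = 7 - 3 = 4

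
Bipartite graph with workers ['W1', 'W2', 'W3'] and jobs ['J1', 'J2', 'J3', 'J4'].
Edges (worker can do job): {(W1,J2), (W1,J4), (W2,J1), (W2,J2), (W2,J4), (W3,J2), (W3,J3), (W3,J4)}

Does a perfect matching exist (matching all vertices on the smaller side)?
Yes, perfect matching exists (size 3)

Perfect matching: {(W1,J4), (W2,J2), (W3,J3)}
All 3 vertices on the smaller side are matched.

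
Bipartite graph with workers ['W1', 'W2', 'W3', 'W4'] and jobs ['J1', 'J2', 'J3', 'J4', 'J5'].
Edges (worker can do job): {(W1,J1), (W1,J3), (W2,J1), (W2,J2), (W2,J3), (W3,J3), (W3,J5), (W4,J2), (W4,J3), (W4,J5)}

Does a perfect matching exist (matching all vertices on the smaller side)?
Yes, perfect matching exists (size 4)

Perfect matching: {(W1,J1), (W2,J3), (W3,J5), (W4,J2)}
All 4 vertices on the smaller side are matched.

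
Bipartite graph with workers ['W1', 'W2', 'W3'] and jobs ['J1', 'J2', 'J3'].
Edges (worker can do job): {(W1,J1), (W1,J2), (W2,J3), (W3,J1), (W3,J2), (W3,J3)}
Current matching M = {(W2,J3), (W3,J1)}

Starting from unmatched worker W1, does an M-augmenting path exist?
Yes: W1 → J2

An M-augmenting path alternates non-matching / matching edges, starting and ending at unmatched vertices.
Path: W1 → J2
(J2 is unmatched in M, so the path is augmenting.)
Flipping edges along this path would increase |M| from 2 to 3.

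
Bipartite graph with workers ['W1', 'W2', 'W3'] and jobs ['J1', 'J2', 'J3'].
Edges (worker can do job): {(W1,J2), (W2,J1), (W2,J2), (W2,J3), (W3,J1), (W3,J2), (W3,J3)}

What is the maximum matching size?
Maximum matching size = 3

Maximum matching: {(W1,J2), (W2,J3), (W3,J1)}
Size: 3

This assigns 3 workers to 3 distinct jobs.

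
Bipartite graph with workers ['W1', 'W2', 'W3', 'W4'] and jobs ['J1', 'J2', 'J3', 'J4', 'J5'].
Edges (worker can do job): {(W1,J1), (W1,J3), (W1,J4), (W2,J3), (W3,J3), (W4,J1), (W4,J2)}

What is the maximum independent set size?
Maximum independent set = 6

By König's theorem:
- Min vertex cover = Max matching = 3
- Max independent set = Total vertices - Min vertex cover
- Max independent set = 9 - 3 = 6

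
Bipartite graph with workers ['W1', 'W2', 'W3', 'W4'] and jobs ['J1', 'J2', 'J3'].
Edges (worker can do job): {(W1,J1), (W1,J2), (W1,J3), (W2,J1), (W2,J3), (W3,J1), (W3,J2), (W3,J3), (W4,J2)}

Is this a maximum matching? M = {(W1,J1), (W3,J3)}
No, size 2 is not maximum

Proposed matching has size 2.
Maximum matching size for this graph: 3.

This is NOT maximum - can be improved to size 3.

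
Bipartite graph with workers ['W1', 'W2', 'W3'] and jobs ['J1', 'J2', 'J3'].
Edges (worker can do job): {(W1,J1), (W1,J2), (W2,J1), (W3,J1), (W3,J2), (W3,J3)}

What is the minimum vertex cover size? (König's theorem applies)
Minimum vertex cover size = 3

By König's theorem: in bipartite graphs,
min vertex cover = max matching = 3

Maximum matching has size 3, so minimum vertex cover also has size 3.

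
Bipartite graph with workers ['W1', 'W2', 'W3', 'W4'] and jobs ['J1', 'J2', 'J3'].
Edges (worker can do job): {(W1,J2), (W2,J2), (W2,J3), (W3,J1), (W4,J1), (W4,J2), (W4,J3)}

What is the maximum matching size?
Maximum matching size = 3

Maximum matching: {(W1,J2), (W2,J3), (W4,J1)}
Size: 3

This assigns 3 workers to 3 distinct jobs.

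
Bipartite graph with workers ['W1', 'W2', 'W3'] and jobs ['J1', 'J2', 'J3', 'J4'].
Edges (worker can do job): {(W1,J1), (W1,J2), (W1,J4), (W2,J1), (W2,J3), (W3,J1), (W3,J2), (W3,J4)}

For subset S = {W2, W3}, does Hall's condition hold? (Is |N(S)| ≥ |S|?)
Yes: |N(S)| = 4, |S| = 2

Subset S = {W2, W3}
Neighbors N(S) = {J1, J2, J3, J4}

|N(S)| = 4, |S| = 2
Hall's condition: |N(S)| ≥ |S| is satisfied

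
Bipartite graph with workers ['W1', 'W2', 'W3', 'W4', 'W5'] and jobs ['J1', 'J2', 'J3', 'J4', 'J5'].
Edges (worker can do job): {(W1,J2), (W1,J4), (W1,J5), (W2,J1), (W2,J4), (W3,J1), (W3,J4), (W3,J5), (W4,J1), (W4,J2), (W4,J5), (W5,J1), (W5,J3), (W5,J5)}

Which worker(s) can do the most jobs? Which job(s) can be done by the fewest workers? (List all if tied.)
Most versatile: W1, W3, W4, W5 (3 jobs); Least covered: J3 (1 workers)

Worker degrees (jobs they can do): W1:3, W2:2, W3:3, W4:3, W5:3
Job degrees (workers who can do it): J1:4, J2:2, J3:1, J4:3, J5:4

Maximum worker degree is 3, achieved by: W1, W3, W4, W5
Minimum job degree is 1, achieved by: J3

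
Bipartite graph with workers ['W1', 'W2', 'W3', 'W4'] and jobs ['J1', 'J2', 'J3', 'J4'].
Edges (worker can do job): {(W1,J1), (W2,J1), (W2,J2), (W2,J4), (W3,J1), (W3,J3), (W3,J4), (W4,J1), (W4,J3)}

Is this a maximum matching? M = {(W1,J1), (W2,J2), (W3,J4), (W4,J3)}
Yes, size 4 is maximum

Proposed matching has size 4.
Maximum matching size for this graph: 4.

This is a maximum matching.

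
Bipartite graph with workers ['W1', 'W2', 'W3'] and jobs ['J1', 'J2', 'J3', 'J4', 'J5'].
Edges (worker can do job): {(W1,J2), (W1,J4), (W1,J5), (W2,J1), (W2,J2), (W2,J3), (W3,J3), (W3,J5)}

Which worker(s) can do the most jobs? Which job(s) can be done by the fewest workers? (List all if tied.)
Most versatile: W1, W2 (3 jobs); Least covered: J1, J4 (1 workers)

Worker degrees (jobs they can do): W1:3, W2:3, W3:2
Job degrees (workers who can do it): J1:1, J2:2, J3:2, J4:1, J5:2

Maximum worker degree is 3, achieved by: W1, W2
Minimum job degree is 1, achieved by: J1, J4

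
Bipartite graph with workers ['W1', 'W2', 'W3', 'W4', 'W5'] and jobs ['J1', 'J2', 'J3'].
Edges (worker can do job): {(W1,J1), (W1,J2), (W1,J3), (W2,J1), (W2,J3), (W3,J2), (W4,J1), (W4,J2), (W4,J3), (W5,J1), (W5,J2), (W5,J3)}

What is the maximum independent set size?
Maximum independent set = 5

By König's theorem:
- Min vertex cover = Max matching = 3
- Max independent set = Total vertices - Min vertex cover
- Max independent set = 8 - 3 = 5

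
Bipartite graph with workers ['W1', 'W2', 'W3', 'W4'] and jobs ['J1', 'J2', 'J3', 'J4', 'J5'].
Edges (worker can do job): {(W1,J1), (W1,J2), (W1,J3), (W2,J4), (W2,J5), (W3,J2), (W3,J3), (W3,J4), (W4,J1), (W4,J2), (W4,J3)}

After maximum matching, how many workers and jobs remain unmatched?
Unmatched: 0 workers, 1 jobs

Maximum matching size: 4
Workers: 4 total, 4 matched, 0 unmatched
Jobs: 5 total, 4 matched, 1 unmatched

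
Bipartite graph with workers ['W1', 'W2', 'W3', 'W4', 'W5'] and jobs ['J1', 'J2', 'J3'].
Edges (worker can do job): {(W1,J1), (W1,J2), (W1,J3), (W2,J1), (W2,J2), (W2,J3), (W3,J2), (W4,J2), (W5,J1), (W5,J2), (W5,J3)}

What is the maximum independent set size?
Maximum independent set = 5

By König's theorem:
- Min vertex cover = Max matching = 3
- Max independent set = Total vertices - Min vertex cover
- Max independent set = 8 - 3 = 5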